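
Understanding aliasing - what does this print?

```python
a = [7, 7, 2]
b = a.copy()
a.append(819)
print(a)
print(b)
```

Key concept: list.copy() creates independent copy.
Step by step:
`a = [7, 7, 2]` → a = [7, 7, 2]
`b = a.copy()` → b = [7, 7, 2]
`a.append(819)` → a = [7, 7, 2, 819]
`print(a)` → prints [7, 7, 2, 819]
`print(b)` → prints [7, 7, 2]

Answer:
[7, 7, 2, 819]
[7, 7, 2]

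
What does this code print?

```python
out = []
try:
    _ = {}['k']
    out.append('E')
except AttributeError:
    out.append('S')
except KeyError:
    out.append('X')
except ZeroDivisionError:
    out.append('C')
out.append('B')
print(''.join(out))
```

Execution trace: 'X' (except KeyError) → 'B' (after the try/except). Output: XB

Answer: XB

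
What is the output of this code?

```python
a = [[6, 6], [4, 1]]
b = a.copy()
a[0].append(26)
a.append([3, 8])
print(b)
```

Key concept: shallow copy with nested lists.
Step by step:
`a = [[6, 6], [4, 1]]` → a = [[6, 6], [4, 1]]
`b = a.copy()` → b = [[6, 6], [4, 1]]
`a[0].append(26)` → a = [[6, 6, 26], [4, 1]]; b = [[6, 6, 26], [4, 1]]
`a.append([3, 8])` → a = [[6, 6, 26], [4, 1], [3, 8]]
`print(b)` → prints [[6, 6, 26], [4, 1]]

Answer: [[6, 6, 26], [4, 1]]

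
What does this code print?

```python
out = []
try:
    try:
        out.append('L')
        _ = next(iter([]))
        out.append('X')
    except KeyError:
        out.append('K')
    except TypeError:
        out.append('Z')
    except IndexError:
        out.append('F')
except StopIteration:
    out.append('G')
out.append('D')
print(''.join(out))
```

Execution trace: 'L' (try body) → 'G' (outer except StopIteration) → 'D' (after the try/except). Output: LGD

Answer: LGD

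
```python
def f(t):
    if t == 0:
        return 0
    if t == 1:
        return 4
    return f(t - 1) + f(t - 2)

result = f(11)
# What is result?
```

Build up from base cases: f(0)=0, f(1)=4, f(2)=4, f(3)=8, f(4)=12, f(5)=20, f(6)=32, ..., f(11)=356

Answer: 356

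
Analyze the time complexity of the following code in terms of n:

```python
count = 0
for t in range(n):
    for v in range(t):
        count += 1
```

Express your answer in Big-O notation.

Each loop level contributes: n × n. Multiplying the contributions gives O(n^2).

Answer: O(n^2)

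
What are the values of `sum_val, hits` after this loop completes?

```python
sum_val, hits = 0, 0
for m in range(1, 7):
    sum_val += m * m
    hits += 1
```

Sum of squares and count
`sum_val, hits` takes the values: (0, 0) → (1, 0) → (1, 1) → (5, 1) → (5, 2) → (14, 2) → (14, 3) → (30, 3) → (30, 4) → (55, 4) → (55, 5) → (91, 5) → (91, 6)

Answer: 91, 6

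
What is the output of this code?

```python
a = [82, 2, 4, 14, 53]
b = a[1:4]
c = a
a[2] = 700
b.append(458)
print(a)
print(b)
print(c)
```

Key concept: slice vs alias.
Step by step:
`a = [82, 2, 4, 14, 53]` → a = [82, 2, 4, 14, 53]
`b = a[1:4]` → b = [2, 4, 14]
`c = a` → c = [82, 2, 4, 14, 53] (same object as a)
`a[2] = 700` → a = [82, 2, 700, 14, 53] (same object as c); c = [82, 2, 700, 14, 53] (same object as a)
`b.append(458)` → b = [2, 4, 14, 458]
`print(a)` → prints [82, 2, 700, 14, 53]
`print(b)` → prints [2, 4, 14, 458]
`print(c)` → prints [82, 2, 700, 14, 53]

Answer:
[82, 2, 700, 14, 53]
[2, 4, 14, 458]
[82, 2, 700, 14, 53]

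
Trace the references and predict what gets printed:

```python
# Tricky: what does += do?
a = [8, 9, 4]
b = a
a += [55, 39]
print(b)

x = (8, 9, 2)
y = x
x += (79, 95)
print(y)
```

Key concept: += behavior differs for mutable vs immutable.
Step by step:
`a = [8, 9, 4]` → a = [8, 9, 4]
`b = a` → b = [8, 9, 4] (same object as a)
`a += [55, 39]` → a = [8, 9, 4, 55, 39] (same object as b); b = [8, 9, 4, 55, 39] (same object as a)
`print(b)` → prints [8, 9, 4, 55, 39]
`x = (8, 9, 2)` → x = (8, 9, 2)
`y = x` → y = (8, 9, 2)
`x += (79, 95)` → x = (8, 9, 2, 79, 95)
`print(y)` → prints (8, 9, 2)

Answer:
[8, 9, 4, 55, 39]
(8, 9, 2)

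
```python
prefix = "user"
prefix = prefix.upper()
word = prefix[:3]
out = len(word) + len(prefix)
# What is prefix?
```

Trace:
`prefix = "user"` → prefix = 'user'
`prefix = prefix.upper()` → prefix = 'USER'
`word = prefix[:3]` → word = 'USE'
`out = len(word) + len(prefix)` → out = 7
So prefix = 'USER'

Answer: 'USER'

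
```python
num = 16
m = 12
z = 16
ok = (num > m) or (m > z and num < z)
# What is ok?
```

Trace:
`num = 16` → num = 16
`m = 12` → m = 12
`z = 16` → z = 16
`ok = (num > m) or (m > z and num < z)` → ok = True
So ok = True

Answer: True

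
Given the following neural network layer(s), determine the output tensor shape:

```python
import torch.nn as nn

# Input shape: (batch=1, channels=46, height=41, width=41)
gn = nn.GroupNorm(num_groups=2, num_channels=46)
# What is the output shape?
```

Input: (1, 46, 41, 41) -> Output: (1, 46, 41, 41)

Answer: (1, 46, 41, 41)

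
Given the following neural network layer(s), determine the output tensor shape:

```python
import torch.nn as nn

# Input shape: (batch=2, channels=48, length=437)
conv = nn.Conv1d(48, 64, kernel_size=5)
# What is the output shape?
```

Input: (2, 48, 437) -> Output: (2, 64, 433)

Answer: (2, 64, 433)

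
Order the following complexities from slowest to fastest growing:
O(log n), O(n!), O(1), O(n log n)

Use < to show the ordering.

Ordered by growth rate: O(1) < O(log n) < O(n log n) < O(n!)

Answer: O(1) < O(log n) < O(n log n) < O(n!)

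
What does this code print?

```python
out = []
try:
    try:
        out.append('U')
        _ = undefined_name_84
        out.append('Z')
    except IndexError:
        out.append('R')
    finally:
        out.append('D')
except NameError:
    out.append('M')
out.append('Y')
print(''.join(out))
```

Execution trace: 'U' (try body) → 'D' (finally) → 'M' (outer except NameError) → 'Y' (after the try/except). Output: UDMY

Answer: UDMY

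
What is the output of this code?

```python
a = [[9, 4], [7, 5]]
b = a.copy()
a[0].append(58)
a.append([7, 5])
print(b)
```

Key concept: shallow copy with nested lists.
Step by step:
`a = [[9, 4], [7, 5]]` → a = [[9, 4], [7, 5]]
`b = a.copy()` → b = [[9, 4], [7, 5]]
`a[0].append(58)` → a = [[9, 4, 58], [7, 5]]; b = [[9, 4, 58], [7, 5]]
`a.append([7, 5])` → a = [[9, 4, 58], [7, 5], [7, 5]]
`print(b)` → prints [[9, 4, 58], [7, 5]]

Answer: [[9, 4, 58], [7, 5]]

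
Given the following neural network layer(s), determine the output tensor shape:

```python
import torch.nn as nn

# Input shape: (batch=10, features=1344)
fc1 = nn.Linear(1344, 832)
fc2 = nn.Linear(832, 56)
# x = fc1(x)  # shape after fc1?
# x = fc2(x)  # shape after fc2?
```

Input: (10, 1344) -> after fc1: (10, 832) -> Output: (10, 56)

Answer: (10, 56)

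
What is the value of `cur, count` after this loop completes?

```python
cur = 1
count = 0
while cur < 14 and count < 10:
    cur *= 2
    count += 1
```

Double until >= 14 or 10 iterations
`cur, count` takes the values: (1, 0) → (2, 0) → (2, 1) → (4, 1) → (4, 2) → (8, 2) → (8, 3) → (16, 3) → (16, 4)

Answer: 16, 4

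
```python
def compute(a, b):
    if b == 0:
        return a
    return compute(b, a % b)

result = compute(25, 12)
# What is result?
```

compute(25, 12) -> compute(12, 1) -> compute(1, 0) -> 1

Answer: 1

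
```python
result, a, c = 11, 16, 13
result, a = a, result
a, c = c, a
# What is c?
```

Trace:
`result, a, c = 11, 16, 13` → result = 11; a = 16; c = 13
`result, a = a, result` → result = 16; a = 11
`a, c = c, a` → a = 13; c = 11
So c = 11

Answer: 11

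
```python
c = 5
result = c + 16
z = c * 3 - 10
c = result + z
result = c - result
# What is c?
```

Trace:
`c = 5` → c = 5
`result = c + 16` → result = 21
`z = c * 3 - 10` → z = 5
`c = result + z` → c = 26
`result = c - result` → result = 5
So c = 26

Answer: 26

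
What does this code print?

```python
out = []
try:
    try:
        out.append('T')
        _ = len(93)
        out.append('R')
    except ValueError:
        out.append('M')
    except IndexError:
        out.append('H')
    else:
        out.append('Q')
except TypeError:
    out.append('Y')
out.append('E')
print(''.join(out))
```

Execution trace: 'T' (inner try body) → 'Y' (outer except TypeError) → 'E' (after the try/except). Output: TYE

Answer: TYE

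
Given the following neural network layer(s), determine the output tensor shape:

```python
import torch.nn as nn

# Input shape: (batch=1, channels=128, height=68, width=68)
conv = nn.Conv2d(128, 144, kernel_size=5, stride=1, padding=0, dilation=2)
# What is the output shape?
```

Input: (1, 128, 68, 68) -> Output: (1, 144, 60, 60)

Answer: (1, 144, 60, 60)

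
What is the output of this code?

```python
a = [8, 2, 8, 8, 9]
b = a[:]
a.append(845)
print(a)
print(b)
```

Key concept: slice [:] creates copy.
Step by step:
`a = [8, 2, 8, 8, 9]` → a = [8, 2, 8, 8, 9]
`b = a[:]` → b = [8, 2, 8, 8, 9]
`a.append(845)` → a = [8, 2, 8, 8, 9, 845]
`print(a)` → prints [8, 2, 8, 8, 9, 845]
`print(b)` → prints [8, 2, 8, 8, 9]

Answer:
[8, 2, 8, 8, 9, 845]
[8, 2, 8, 8, 9]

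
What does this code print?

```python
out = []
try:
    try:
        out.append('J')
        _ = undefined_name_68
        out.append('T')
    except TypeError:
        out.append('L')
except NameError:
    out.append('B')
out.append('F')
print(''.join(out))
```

Execution trace: 'J' (try body) → 'B' (outer except NameError) → 'F' (after the try/except). Output: JBF

Answer: JBF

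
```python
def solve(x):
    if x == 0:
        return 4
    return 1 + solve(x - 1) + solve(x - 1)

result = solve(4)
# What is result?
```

solve(x) = 1 + 2·solve(x-1), solve(0)=4. Closed form: (4+1)·2^4 - 1 = 79.

Answer: 79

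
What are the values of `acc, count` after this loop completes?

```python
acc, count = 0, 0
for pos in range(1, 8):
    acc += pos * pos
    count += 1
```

Sum of squares and count
`acc, count` takes the values: (0, 0) → (1, 0) → (1, 1) → (5, 1) → (5, 2) → (14, 2) → (14, 3) → (30, 3) → (30, 4) → (55, 4) → (55, 5) → (91, 5) → (91, 6) → (140, 6) → (140, 7)

Answer: 140, 7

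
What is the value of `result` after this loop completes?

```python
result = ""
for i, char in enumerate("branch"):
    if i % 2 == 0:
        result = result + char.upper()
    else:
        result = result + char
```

Uppercase even positions in 'branch'
`result` takes the values: "" → "B" → "Br" → "BrA" → "BrAn" → "BrAnC" → "BrAnCh"

Answer: "BrAnCh"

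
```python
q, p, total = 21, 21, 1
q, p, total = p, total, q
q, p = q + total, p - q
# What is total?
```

Trace:
`q, p, total = 21, 21, 1` → q = 21; p = 21; total = 1
`q, p, total = p, total, q` → q = 21; p = 1; total = 21
`q, p = q + total, p - q` → q = 42; p = -20
So total = 21

Answer: 21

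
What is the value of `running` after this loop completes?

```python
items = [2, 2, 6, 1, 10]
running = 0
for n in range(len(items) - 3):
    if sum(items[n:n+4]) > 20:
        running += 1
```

Count windows with sum > 20
`running` takes the values: 0

Answer: 0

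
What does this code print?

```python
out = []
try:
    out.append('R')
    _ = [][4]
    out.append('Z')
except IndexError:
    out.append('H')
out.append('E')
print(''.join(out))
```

Execution trace: 'R' (try body) → 'H' (except IndexError) → 'E' (after the try/except). Output: RHE

Answer: RHE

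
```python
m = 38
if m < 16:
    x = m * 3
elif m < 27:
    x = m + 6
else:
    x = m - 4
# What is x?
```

Trace:
`m = 38` → m = 38
`if m < 16: ...` → m < 16 is False, m < 27 is False, take else branch → x = 34
So x = 34

Answer: 34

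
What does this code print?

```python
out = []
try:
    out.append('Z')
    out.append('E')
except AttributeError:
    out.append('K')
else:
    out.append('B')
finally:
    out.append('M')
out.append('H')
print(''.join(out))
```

Execution trace: 'Z' (try body) → 'E' (try body, no exception) → 'B' (else) → 'M' (finally) → 'H' (after the try/except). Output: ZEBMH

Answer: ZEBMH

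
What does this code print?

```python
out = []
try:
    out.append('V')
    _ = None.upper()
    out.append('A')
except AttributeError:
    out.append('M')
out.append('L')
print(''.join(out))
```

Execution trace: 'V' (try body) → 'M' (except AttributeError) → 'L' (after the try/except). Output: VML

Answer: VML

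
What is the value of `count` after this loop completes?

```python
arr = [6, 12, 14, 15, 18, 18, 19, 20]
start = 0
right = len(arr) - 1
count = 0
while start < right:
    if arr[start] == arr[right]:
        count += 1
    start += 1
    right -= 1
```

Count matching pairs from ends
`count` takes the values: 0

Answer: 0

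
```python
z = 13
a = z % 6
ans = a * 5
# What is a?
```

Trace:
`z = 13` → z = 13
`a = z % 6` → a = 1
`ans = a * 5` → ans = 5
So a = 1

Answer: 1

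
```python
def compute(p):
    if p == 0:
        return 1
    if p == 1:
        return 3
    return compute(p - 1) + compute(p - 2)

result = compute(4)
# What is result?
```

Build up from base cases: compute(0)=1, compute(1)=3, compute(2)=4, compute(3)=7, compute(4)=11

Answer: 11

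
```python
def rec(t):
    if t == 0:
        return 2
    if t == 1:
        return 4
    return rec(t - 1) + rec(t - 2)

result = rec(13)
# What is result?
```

Build up from base cases: rec(0)=2, rec(1)=4, rec(2)=6, rec(3)=10, rec(4)=16, rec(5)=26, rec(6)=42, ..., rec(13)=1220

Answer: 1220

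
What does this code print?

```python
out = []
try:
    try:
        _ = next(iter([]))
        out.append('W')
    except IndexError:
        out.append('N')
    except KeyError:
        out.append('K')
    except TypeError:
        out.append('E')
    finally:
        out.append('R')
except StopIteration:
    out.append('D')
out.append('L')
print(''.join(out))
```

Execution trace: 'R' (finally) → 'D' (outer except StopIteration) → 'L' (after the try/except). Output: RDL

Answer: RDL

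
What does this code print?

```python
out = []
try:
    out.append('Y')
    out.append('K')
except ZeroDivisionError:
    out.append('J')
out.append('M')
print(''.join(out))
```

Execution trace: 'Y' (try body) → 'K' (try body, no exception) → 'M' (after the try/except). Output: YKM

Answer: YKM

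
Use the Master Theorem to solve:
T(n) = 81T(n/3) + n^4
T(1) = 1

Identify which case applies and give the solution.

a=81, b=3, f(n)=n^4. log_3(81) = 4. Since c=4 = 4, Case 2 applies: T(n) = Θ(n^log_b(a) · log n) = O(n^4 log n).

Answer: O(n^4 log n) - Case 2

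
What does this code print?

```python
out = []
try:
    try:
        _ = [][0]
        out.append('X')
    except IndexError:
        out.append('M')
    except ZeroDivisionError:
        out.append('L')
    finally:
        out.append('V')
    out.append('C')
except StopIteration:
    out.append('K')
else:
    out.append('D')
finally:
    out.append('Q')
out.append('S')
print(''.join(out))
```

Execution trace: 'M' (inner except IndexError) → 'V' (inner finally) → 'C' (try body, no exception) → 'D' (else) → 'Q' (finally) → 'S' (after the try/except). Output: MVCDQS

Answer: MVCDQS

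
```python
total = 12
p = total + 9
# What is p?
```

Trace:
`total = 12` → total = 12
`p = total + 9` → p = 21
So p = 21

Answer: 21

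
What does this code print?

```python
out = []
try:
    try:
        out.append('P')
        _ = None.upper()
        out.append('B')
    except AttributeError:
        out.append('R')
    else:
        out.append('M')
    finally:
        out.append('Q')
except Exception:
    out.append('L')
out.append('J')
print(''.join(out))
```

Execution trace: 'P' (inner try body) → 'R' (inner except AttributeError) → 'Q' (inner finally) → 'J' (after the try/except). Output: PRQJ

Answer: PRQJ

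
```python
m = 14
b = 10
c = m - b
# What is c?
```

Trace:
`m = 14` → m = 14
`b = 10` → b = 10
`c = m - b` → c = 4
So c = 4

Answer: 4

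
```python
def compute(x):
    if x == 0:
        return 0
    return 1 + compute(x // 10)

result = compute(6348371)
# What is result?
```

Count of digits of 6348371: 7

Answer: 7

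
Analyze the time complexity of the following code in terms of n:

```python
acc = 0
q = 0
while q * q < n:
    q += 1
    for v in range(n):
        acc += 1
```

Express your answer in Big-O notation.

Each loop level contributes: √n × n. Multiplying the contributions gives O(n√n).

Answer: O(n√n)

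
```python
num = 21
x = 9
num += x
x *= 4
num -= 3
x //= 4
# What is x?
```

Trace:
`num = 21` → num = 21
`x = 9` → x = 9
`num += x` → num = 30
`x *= 4` → x = 36
`num -= 3` → num = 27
`x //= 4` → x = 9
So x = 9

Answer: 9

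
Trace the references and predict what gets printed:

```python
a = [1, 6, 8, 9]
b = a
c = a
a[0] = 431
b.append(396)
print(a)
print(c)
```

Key concept: multiple aliases.
Step by step:
`a = [1, 6, 8, 9]` → a = [1, 6, 8, 9]
`b = a` → b = [1, 6, 8, 9] (same object as a)
`c = a` → c = [1, 6, 8, 9] (same object as a, b)
`a[0] = 431` → a = [431, 6, 8, 9] (same object as b, c); b = [431, 6, 8, 9] (same object as a, c); c = [431, 6, 8, 9] (same object as a, b)
`b.append(396)` → a = [431, 6, 8, 9, 396] (same object as b, c); b = [431, 6, 8, 9, 396] (same object as a, c); c = [431, 6, 8, 9, 396] (same object as a, b)
`print(a)` → prints [431, 6, 8, 9, 396]
`print(c)` → prints [431, 6, 8, 9, 396]

Answer:
[431, 6, 8, 9, 396]
[431, 6, 8, 9, 396]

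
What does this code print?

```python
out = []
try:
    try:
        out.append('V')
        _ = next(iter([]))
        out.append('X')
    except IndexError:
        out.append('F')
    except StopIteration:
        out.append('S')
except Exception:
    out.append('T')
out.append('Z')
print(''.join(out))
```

Execution trace: 'V' (inner try body) → 'S' (inner except StopIteration) → 'Z' (after the try/except). Output: VSZ

Answer: VSZ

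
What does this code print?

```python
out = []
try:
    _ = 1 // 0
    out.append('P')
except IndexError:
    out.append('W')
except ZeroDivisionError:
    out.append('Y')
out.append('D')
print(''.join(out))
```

Execution trace: 'Y' (except ZeroDivisionError) → 'D' (after the try/except). Output: YD

Answer: YD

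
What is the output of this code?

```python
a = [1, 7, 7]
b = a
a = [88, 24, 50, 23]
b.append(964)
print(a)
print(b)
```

Key concept: rebinding vs mutation: a is rebound to a new list, b still points at the original.
Step by step:
`a = [1, 7, 7]` → a = [1, 7, 7]
`b = a` → b = [1, 7, 7] (same object as a)
`a = [88, 24, 50, 23]` → a = [88, 24, 50, 23]
`b.append(964)` → b = [1, 7, 7, 964]
`print(a)` → prints [88, 24, 50, 23]
`print(b)` → prints [1, 7, 7, 964]

Answer:
[88, 24, 50, 23]
[1, 7, 7, 964]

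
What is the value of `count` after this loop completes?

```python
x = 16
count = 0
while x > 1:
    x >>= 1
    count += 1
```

Count right shifts until 1
`count` takes the values: 0 → 1 → 2 → 3 → 4

Answer: 4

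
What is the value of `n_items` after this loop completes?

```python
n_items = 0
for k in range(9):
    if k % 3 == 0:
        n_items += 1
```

Count numbers divisible by 3 in range(9)
`n_items` takes the values: 0 → 1 → 2 → 3

Answer: 3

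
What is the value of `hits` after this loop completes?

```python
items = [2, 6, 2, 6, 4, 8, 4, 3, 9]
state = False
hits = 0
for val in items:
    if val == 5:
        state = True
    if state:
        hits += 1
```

Count elements after first 5 in [2, 6, 2, 6, 4, 8, 4, 3, 9]
`hits` takes the values: 0

Answer: 0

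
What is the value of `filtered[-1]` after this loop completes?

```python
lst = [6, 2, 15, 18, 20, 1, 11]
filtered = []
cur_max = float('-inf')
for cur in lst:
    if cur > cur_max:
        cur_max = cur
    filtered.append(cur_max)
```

Running max ends at 20
`filtered` takes the values: [] → [6] → [6, 6] → [6, 6, 15] → [6, 6, 15, 18] → [6, 6, 15, 18, 20] → [6, 6, 15, 18, 20, 20] → [6, 6, 15, 18, 20, 20, 20]
So `filtered[-1]` = 20

Answer: 20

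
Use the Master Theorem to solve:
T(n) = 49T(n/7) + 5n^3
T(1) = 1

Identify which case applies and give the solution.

a=49, b=7, f(n)=5n^3. log_7(49) = 2. Since c=3 > 2 and the regularity condition holds (49(n/7)^3 = (49/7^3)n^3 with 49/7^3 < 1), Case 3 applies: T(n) = Θ(f(n)) = O(n^3).

Answer: O(n^3) - Case 3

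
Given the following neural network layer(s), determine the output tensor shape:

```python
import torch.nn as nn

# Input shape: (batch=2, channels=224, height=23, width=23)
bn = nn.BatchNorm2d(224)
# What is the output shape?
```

Input: (2, 224, 23, 23) -> Output: (2, 224, 23, 23)

Answer: (2, 224, 23, 23)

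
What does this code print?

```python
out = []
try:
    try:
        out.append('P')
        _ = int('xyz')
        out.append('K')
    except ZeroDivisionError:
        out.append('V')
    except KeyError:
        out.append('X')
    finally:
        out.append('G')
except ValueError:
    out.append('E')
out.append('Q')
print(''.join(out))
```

Execution trace: 'P' (try body) → 'G' (finally) → 'E' (outer except ValueError) → 'Q' (after the try/except). Output: PGEQ

Answer: PGEQ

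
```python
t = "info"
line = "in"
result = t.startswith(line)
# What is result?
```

Trace:
`t = "info"` → t = 'info'
`line = "in"` → line = 'in'
`result = t.startswith(line)` → result = True
So result = True

Answer: True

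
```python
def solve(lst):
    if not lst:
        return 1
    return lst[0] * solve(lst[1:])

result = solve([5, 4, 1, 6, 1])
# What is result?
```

Product over [5, 4, 1, 6, 1] = 5 * 4 * 1 * 6 * 1 = 120

Answer: 120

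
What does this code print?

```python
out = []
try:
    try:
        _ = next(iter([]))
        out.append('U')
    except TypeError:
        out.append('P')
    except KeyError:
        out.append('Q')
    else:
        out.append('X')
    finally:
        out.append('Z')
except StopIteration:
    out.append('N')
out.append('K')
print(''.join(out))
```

Execution trace: 'Z' (finally) → 'N' (outer except StopIteration) → 'K' (after the try/except). Output: ZNK

Answer: ZNK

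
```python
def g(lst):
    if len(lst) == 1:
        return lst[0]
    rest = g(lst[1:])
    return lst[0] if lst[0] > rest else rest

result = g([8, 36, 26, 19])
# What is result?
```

Recursive max over [8, 36, 26, 19] = 36

Answer: 36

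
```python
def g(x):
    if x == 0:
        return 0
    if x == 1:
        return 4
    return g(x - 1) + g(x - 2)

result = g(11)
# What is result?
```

Build up from base cases: g(0)=0, g(1)=4, g(2)=4, g(3)=8, g(4)=12, g(5)=20, g(6)=32, ..., g(11)=356

Answer: 356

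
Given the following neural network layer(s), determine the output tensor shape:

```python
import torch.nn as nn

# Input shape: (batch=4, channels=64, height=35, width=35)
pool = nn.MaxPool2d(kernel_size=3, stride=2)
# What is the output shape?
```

Input: (4, 64, 35, 35) -> Output: (4, 64, 17, 17)

Answer: (4, 64, 17, 17)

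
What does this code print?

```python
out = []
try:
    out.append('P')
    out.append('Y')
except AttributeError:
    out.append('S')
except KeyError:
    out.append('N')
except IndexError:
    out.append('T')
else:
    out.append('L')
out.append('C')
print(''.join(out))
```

Execution trace: 'P' (try body) → 'Y' (try body, no exception) → 'L' (else) → 'C' (after the try/except). Output: PYLC

Answer: PYLC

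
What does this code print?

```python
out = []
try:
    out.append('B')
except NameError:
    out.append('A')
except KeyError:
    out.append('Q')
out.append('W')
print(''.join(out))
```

Execution trace: 'B' (try body, no exception) → 'W' (after the try/except). Output: BW

Answer: BW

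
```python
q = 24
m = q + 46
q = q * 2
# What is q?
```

Trace:
`q = 24` → q = 24
`m = q + 46` → m = 70
`q = q * 2` → q = 48
So q = 48

Answer: 48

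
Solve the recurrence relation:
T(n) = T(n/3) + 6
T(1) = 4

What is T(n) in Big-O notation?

Each step divides n by 3 and adds 6. After log_3(n) steps we reach T(1)=4. So T(n) = 6·log_3(n) + 4 = O(log n).

Answer: O(log n)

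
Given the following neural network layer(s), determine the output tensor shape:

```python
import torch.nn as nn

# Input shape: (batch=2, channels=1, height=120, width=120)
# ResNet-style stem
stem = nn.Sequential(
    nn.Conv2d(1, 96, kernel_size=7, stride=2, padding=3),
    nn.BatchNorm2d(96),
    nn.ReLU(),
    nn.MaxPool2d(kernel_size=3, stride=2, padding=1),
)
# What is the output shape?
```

Input: (2, 1, 120, 120) -> after Conv2d 7x7 stride=2: (2, 96, 60, 60) -> Output: (2, 96, 30, 30)

Answer: (2, 96, 30, 30)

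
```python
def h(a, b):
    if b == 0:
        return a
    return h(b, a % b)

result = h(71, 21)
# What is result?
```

h(71, 21) -> h(21, 8) -> h(8, 5) -> h(5, 3) -> h(3, 2) -> h(2, 1) -> h(1, 0) -> 1

Answer: 1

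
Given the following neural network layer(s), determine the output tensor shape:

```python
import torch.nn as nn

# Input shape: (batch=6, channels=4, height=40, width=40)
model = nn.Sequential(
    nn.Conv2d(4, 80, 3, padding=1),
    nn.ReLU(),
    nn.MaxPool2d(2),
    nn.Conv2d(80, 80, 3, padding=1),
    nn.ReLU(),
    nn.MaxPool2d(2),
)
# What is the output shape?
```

Input: (6, 4, 40, 40) -> after first Conv2d: (6, 80, 40, 40) -> after first MaxPool2d: (6, 80, 20, 20) -> after second Conv2d: (6, 80, 20, 20) -> Output: (6, 80, 10, 10)

Answer: (6, 80, 10, 10)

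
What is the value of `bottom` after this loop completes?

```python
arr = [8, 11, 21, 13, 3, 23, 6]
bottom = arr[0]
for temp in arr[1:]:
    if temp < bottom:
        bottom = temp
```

Minimum of [8, 11, 21, 13, 3, 23, 6]
`bottom` takes the values: 8 → 3

Answer: 3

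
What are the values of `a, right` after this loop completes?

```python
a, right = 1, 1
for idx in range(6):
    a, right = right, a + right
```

Fibonacci: after 6 iterations
`a, right` takes the values: (1, 1) → (1, 2) → (2, 3) → (3, 5) → (5, 8) → (8, 13) → (13, 21)

Answer: 13, 21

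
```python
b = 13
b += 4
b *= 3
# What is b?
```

Trace:
`b = 13` → b = 13
`b += 4` → b = 17
`b *= 3` → b = 51
So b = 51

Answer: 51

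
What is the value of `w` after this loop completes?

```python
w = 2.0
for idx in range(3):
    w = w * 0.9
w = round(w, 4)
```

Exponential decay: 2.0 * 0.9^3
`w` takes the values: 2.0 → 1.8 → 1.62 → 1.458

Answer: 1.458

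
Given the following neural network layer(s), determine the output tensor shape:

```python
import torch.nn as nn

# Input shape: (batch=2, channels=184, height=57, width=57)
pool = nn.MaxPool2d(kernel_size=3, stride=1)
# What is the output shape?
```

Input: (2, 184, 57, 57) -> Output: (2, 184, 55, 55)

Answer: (2, 184, 55, 55)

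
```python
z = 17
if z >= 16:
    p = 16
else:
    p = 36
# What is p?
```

Trace:
`z = 17` → z = 17
`if z >= 16: ...` → z >= 16 is True → p = 16
So p = 16

Answer: 16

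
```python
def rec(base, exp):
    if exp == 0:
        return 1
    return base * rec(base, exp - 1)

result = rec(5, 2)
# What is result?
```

rec(5, 2) = 5 * 5 = 25

Answer: 25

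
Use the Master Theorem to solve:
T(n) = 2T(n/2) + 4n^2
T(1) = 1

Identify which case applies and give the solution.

a=2, b=2, f(n)=4n^2. log_2(2) = 1. Since c=2 > 1 and the regularity condition holds (2(n/2)^2 = (2/2^2)n^2 with 2/2^2 < 1), Case 3 applies: T(n) = Θ(f(n)) = O(n^2).

Answer: O(n^2) - Case 3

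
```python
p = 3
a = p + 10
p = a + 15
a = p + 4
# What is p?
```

Trace:
`p = 3` → p = 3
`a = p + 10` → a = 13
`p = a + 15` → p = 28
`a = p + 4` → a = 32
So p = 28

Answer: 28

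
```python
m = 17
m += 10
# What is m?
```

Trace:
`m = 17` → m = 17
`m += 10` → m = 27
So m = 27

Answer: 27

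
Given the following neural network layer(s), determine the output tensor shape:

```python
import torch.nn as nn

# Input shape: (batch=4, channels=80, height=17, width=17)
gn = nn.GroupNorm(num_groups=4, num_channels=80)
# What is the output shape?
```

Input: (4, 80, 17, 17) -> Output: (4, 80, 17, 17)

Answer: (4, 80, 17, 17)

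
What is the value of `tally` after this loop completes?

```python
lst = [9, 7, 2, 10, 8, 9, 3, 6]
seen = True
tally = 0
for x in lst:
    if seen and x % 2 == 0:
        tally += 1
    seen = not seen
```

Count even values at even positions
`tally` takes the values: 0 → 1 → 2

Answer: 2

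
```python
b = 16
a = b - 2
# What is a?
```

Trace:
`b = 16` → b = 16
`a = b - 2` → a = 14
So a = 14

Answer: 14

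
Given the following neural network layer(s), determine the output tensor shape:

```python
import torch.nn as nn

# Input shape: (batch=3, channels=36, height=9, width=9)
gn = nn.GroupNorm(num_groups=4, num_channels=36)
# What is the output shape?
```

Input: (3, 36, 9, 9) -> Output: (3, 36, 9, 9)

Answer: (3, 36, 9, 9)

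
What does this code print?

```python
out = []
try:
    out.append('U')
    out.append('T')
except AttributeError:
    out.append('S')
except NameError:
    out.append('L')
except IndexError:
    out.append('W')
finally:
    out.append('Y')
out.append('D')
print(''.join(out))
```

Execution trace: 'U' (try body) → 'T' (try body, no exception) → 'Y' (finally) → 'D' (after the try/except). Output: UTYD

Answer: UTYD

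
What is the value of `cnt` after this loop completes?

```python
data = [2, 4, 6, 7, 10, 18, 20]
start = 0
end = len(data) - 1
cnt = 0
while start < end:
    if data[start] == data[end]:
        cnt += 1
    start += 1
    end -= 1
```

Count matching pairs from ends
`cnt` takes the values: 0

Answer: 0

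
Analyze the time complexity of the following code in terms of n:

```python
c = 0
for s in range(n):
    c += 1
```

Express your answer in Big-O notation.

Each loop level contributes: n. Multiplying the contributions gives O(n).

Answer: O(n)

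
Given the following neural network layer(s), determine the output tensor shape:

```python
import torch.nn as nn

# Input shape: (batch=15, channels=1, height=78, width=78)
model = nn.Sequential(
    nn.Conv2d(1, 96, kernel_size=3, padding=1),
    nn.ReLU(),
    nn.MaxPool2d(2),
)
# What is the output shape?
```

Input: (15, 1, 78, 78) -> after Conv2d: (15, 96, 78, 78) -> after ReLU: (15, 96, 78, 78) -> Output: (15, 96, 39, 39)

Answer: (15, 96, 39, 39)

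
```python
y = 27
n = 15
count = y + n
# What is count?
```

Trace:
`y = 27` → y = 27
`n = 15` → n = 15
`count = y + n` → count = 42
So count = 42

Answer: 42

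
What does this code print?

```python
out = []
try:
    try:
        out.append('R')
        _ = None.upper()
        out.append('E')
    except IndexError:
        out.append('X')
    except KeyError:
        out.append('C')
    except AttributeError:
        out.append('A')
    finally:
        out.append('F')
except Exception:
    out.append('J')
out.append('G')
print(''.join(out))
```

Execution trace: 'R' (inner try body) → 'A' (inner except AttributeError) → 'F' (inner finally) → 'G' (after the try/except). Output: RAFG

Answer: RAFG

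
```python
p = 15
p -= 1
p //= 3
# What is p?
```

Trace:
`p = 15` → p = 15
`p -= 1` → p = 14
`p //= 3` → p = 4
So p = 4

Answer: 4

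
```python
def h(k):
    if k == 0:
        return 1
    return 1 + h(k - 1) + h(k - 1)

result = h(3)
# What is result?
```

h(k) = 1 + 2·h(k-1), h(0)=1. Closed form: (1+1)·2^3 - 1 = 15.

Answer: 15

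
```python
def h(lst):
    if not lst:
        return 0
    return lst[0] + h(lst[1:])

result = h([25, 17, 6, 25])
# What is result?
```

25 + 17 + 6 + 25 + 0 = 73

Answer: 73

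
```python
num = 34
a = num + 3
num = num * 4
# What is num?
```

Trace:
`num = 34` → num = 34
`a = num + 3` → a = 37
`num = num * 4` → num = 136
So num = 136

Answer: 136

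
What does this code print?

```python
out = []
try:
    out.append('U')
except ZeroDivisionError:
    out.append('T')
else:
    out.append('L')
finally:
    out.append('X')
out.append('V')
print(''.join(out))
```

Execution trace: 'U' (try body, no exception) → 'L' (else) → 'X' (finally) → 'V' (after the try/except). Output: ULXV

Answer: ULXV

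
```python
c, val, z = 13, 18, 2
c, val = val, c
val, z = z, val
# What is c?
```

Trace:
`c, val, z = 13, 18, 2` → c = 13; val = 18; z = 2
`c, val = val, c` → c = 18; val = 13
`val, z = z, val` → val = 2; z = 13
So c = 18

Answer: 18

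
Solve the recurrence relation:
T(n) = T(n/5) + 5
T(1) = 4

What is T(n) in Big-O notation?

Each step divides n by 5 and adds 5. After log_5(n) steps we reach T(1)=4. So T(n) = 5·log_5(n) + 4 = O(log n).

Answer: O(log n)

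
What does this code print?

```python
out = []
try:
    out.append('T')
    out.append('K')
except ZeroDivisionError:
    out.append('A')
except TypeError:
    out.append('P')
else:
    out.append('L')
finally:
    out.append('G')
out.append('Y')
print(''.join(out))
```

Execution trace: 'T' (try body) → 'K' (try body, no exception) → 'L' (else) → 'G' (finally) → 'Y' (after the try/except). Output: TKLGY

Answer: TKLGY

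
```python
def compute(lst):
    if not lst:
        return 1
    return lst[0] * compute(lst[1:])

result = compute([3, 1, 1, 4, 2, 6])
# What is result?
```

Product over [3, 1, 1, 4, 2, 6] = 3 * 1 * 1 * 4 * 2 * 6 = 144

Answer: 144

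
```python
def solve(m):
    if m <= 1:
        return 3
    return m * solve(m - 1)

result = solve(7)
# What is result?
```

solve(7) = 7 * 6 * 5 * 4 * 3 * 2 * 3 = 15120

Answer: 15120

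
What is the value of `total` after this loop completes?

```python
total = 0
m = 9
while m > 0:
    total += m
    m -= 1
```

Sum 9 down to 1
`total` takes the values: 0 → 9 → 17 → 24 → 30 → 35 → 39 → 42 → 44 → 45

Answer: 45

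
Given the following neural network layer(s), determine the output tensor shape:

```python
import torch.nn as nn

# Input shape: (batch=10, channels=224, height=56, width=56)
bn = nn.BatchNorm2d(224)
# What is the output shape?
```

Input: (10, 224, 56, 56) -> Output: (10, 224, 56, 56)

Answer: (10, 224, 56, 56)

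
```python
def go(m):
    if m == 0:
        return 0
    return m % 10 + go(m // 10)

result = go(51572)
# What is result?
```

Sum of digits of 51572: 2 + 7 + 5 + 1 + 5 = 20

Answer: 20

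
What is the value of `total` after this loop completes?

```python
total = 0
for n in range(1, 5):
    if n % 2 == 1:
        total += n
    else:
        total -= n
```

Add odd, subtract even
`total` takes the values: 0 → 1 → -1 → 2 → -2

Answer: -2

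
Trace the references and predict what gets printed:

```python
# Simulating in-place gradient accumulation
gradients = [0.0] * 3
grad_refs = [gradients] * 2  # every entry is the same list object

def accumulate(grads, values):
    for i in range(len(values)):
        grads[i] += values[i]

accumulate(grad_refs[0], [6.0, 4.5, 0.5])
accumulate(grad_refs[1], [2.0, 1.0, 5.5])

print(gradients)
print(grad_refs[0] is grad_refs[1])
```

Key concept: gradient accumulation aliasing.
Step by step:
`gradients = [0.0] * 3` → gradients = [0.0, 0.0, 0.0]
`grad_refs = [gradients] * 2` → grad_refs = [[0.0, 0.0, 0.0], [0.0, 0.0, 0.0]]
`accumulate(grad_refs[0], [6.0, 4.5, 0.5])` → gradients = [6.0, 4.5, 0.5]; grad_refs = [[6.0, 4.5, 0.5], [6.0, 4.5, 0.5]]
`accumulate(grad_refs[1], [2.0, 1.0, 5.5])` → gradients = [8.0, 5.5, 6.0]; grad_refs = [[8.0, 5.5, 6.0], [8.0, 5.5, 6.0]]
`print(gradients)` → prints [8.0, 5.5, 6.0]
`print(grad_refs[0] is grad_refs[1])` → prints True

Answer:
[8.0, 5.5, 6.0]
True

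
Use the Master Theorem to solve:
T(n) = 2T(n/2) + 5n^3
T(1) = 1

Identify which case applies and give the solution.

a=2, b=2, f(n)=5n^3. log_2(2) = 1. Since c=3 > 1 and the regularity condition holds (2(n/2)^3 = (2/2^3)n^3 with 2/2^3 < 1), Case 3 applies: T(n) = Θ(f(n)) = O(n^3).

Answer: O(n^3) - Case 3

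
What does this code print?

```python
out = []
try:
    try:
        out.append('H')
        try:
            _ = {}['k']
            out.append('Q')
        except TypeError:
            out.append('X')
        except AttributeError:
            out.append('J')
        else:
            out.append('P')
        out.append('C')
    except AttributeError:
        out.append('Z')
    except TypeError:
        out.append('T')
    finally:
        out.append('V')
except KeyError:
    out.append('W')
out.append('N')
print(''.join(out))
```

Execution trace: 'H' (try body) → 'V' (finally) → 'W' (outer except KeyError) → 'N' (after the try/except). Output: HVWN

Answer: HVWN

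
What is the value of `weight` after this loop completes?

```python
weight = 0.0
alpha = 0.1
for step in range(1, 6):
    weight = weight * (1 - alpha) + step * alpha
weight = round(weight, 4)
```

Moving average with lr=0.1
`weight` takes the values: 0.0 → 0.1 → 0.29 → 0.561 → 0.9049 → 1.31441 → 1.3144

Answer: 1.3144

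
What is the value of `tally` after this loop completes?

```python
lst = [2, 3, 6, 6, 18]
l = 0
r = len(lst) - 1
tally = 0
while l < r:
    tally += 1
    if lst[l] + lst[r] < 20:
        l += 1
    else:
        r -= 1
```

Steps to find pair summing to 20
`tally` takes the values: 0 → 1 → 2 → 3 → 4

Answer: 4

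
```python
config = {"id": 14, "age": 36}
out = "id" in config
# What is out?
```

Trace:
`config = {"id": 14, "age": 36}` → config = {'id': 14, 'age': 36}
`out = "id" in config` → out = True
So out = True

Answer: True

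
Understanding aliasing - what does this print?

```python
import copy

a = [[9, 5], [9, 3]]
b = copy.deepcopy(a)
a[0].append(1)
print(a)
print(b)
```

Key concept: deep copy is fully independent.
Step by step:
`a = [[9, 5], [9, 3]]` → a = [[9, 5], [9, 3]]
`b = copy.deepcopy(a)` → b = [[9, 5], [9, 3]]
`a[0].append(1)` → a = [[9, 5, 1], [9, 3]]
`print(a)` → prints [[9, 5, 1], [9, 3]]
`print(b)` → prints [[9, 5], [9, 3]]

Answer:
[[9, 5, 1], [9, 3]]
[[9, 5], [9, 3]]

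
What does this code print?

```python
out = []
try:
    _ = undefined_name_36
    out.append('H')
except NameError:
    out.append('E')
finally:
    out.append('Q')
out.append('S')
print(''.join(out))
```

Execution trace: 'E' (except NameError) → 'Q' (finally) → 'S' (after the try/except). Output: EQS

Answer: EQS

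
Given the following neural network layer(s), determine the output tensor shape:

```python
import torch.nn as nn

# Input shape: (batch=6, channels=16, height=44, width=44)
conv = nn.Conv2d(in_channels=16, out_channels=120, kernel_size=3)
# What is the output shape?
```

Input: (6, 16, 44, 44) -> Output: (6, 120, 42, 42)

Answer: (6, 120, 42, 42)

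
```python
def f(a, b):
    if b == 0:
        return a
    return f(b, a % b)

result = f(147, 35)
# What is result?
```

f(147, 35) -> f(35, 7) -> f(7, 0) -> 7

Answer: 7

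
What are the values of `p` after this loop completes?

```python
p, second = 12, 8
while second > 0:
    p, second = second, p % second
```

GCD of 12 and 8
`p` takes the values: 12 → 8 → 4

Answer: 4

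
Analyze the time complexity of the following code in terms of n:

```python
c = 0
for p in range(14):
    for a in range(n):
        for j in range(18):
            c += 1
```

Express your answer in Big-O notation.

Each loop level contributes: 1 × n × 1. Multiplying the contributions gives O(n).

Answer: O(n)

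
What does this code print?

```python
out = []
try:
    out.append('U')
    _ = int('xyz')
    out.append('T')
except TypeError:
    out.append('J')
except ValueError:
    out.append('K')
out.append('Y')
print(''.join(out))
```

Execution trace: 'U' (try body) → 'K' (except ValueError) → 'Y' (after the try/except). Output: UKY

Answer: UKY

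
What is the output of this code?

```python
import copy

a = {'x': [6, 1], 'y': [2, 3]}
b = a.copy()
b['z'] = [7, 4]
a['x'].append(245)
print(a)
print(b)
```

Key concept: shallow copy of dict with mutable values.
Step by step:
`a = {'x': [6, 1], 'y': [2, 3]}` → a = {'x': [6, 1], 'y': [2, 3]}
`b = a.copy()` → b = {'x': [6, 1], 'y': [2, 3]}
`b['z'] = [7, 4]` → b = {'x': [6, 1], 'y': [2, 3], 'z': [7, 4]}
`a['x'].append(245)` → a = {'x': [6, 1, 245], 'y': [2, 3]}; b = {'x': [6, 1, 245], 'y': [2, 3], 'z': [7, 4]}
`print(a)` → prints {'x': [6, 1, 245], 'y': [2, 3]}
`print(b)` → prints {'x': [6, 1, 245], 'y': [2, 3], 'z': [7, 4]}

Answer:
{'x': [6, 1, 245], 'y': [2, 3]}
{'x': [6, 1, 245], 'y': [2, 3], 'z': [7, 4]}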